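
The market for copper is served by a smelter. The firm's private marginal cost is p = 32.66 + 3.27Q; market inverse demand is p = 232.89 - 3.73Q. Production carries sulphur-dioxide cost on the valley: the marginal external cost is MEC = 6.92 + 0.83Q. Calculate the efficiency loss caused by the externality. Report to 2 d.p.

Market equilibrium (private): 32.66 + 3.27Q = 232.89 - 3.73Q → Q_m = 28.6043.
Social marginal cost = private MC + MEC = 39.58 + 4.10Q.
Set SMC = demand: 39.58 + 4.10Q = 232.89 - 3.73Q → Q* = 24.6884.
The loss is the area between SMC and demand from Q* to Q_m; with linear curves that's a triangle of height MEC(Q_m).
DWL = ½ × 3.9159 × 30.6616 = 60.0339.

DWL = 60.03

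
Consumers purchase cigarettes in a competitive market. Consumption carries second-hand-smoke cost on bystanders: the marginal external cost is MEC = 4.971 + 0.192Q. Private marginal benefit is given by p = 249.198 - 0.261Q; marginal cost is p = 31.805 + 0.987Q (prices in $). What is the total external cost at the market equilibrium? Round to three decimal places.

$3778.865

Market equilibrium (private): 31.805 + 0.987Q = 249.198 - 0.261Q → Q_m = 174.1931.
Total external cost = ∫₀^{Q_m} (4.971 + 0.192Q) dQ = 4.971×174.1931 + ½×0.192×174.1931² = 3778.8646.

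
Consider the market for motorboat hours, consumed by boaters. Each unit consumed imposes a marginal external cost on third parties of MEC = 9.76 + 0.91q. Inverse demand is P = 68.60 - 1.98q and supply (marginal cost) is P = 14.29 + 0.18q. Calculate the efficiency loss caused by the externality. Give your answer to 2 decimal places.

Market equilibrium (private): 14.29 + 0.18q = 68.60 - 1.98q → q_m = 25.1435.
Social marginal benefit = demand − MEC = 58.84 - 2.89q.
Set SMB = MC: 58.84 - 2.89q = 14.29 + 0.18q → q* = 14.5114.
The loss is the area between SMB and MC from q* to q_m; with linear curves that's a triangle of height MEC(q_m).
DWL = ½ × 10.6321 × 32.6406 = 173.5191.

DWL = 173.52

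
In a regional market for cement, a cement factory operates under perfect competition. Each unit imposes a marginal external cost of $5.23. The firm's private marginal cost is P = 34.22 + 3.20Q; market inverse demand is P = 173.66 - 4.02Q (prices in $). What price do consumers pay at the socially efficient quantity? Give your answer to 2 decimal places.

Social marginal cost = private MC + MEC = 39.45 + 3.20Q.
Set SMC = demand: 39.45 + 3.20Q = 173.66 - 4.02Q → Q* = 18.5886.
Consumer price on the demand curve at Q*: 173.66 − 4.02×18.5886 = 98.9338.

P = $98.93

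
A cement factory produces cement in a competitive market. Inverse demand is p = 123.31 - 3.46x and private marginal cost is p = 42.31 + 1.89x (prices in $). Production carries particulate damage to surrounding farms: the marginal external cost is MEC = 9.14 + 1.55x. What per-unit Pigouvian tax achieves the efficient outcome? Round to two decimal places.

Social marginal cost = private MC + MEC = 51.45 + 3.44x.
Set SMC = demand: 51.45 + 3.44x = 123.31 - 3.46x → x* = 10.4145.
The Pigouvian tax equals MEC at x*: 9.14 + 1.55×10.4145 = 25.2825.

tax = $25.28 per unit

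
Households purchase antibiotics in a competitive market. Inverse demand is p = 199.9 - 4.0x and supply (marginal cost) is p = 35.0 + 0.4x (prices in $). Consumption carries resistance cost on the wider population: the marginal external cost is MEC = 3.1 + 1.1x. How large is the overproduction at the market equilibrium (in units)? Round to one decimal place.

8.1 units

Market equilibrium (private): 35.0 + 0.4x = 199.9 - 4.0x → x_m = 37.4773.
Social marginal benefit = demand − MEC = 196.8 - 5.1x.
Set SMB = MC: 196.8 - 5.1x = 35.0 + 0.4x → x* = 29.4182.
Gap = |37.4773 − 29.4182| = 8.0591.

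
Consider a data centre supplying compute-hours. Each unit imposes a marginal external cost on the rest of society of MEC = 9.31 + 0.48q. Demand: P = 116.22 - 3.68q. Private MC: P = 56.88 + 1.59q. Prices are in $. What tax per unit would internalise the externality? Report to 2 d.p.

Social marginal cost = private MC + MEC = 66.19 + 2.07q.
Set SMC = demand: 66.19 + 2.07q = 116.22 - 3.68q → q* = 8.7009.
The Pigouvian tax equals MEC at q*: 9.31 + 0.48×8.7009 = 13.4864.

tax = $13.49 per unit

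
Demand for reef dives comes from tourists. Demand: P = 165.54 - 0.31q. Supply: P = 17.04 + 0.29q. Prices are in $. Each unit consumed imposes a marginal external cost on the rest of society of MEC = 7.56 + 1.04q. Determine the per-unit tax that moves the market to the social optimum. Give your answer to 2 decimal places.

Social marginal benefit = demand − MEC = 157.98 - 1.35q.
Set SMB = MC: 157.98 - 1.35q = 17.04 + 0.29q → q* = 85.9390.
The Pigouvian tax equals MEC at q*: 7.56 + 1.04×85.9390 = 96.9366.

tax = $96.94 per unit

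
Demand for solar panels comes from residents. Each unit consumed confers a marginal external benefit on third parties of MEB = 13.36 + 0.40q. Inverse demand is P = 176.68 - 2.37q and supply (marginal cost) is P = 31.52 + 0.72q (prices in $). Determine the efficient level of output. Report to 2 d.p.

q* = 58.93

Social marginal benefit = demand + MEB = 190.04 - 1.97q.
Set SMB = MC: 190.04 - 1.97q = 31.52 + 0.72q → q* = 58.9294.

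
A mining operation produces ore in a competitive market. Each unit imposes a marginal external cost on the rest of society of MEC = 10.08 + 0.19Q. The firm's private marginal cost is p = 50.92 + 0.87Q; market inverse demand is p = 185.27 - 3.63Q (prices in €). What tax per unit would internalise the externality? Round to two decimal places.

tax = €15.11 per unit

Social marginal cost = private MC + MEC = 61.00 + 1.06Q.
Set SMC = demand: 61.00 + 1.06Q = 185.27 - 3.63Q → Q* = 26.4968.
The Pigouvian tax equals MEC at Q*: 10.08 + 0.19×26.4968 = 15.1144.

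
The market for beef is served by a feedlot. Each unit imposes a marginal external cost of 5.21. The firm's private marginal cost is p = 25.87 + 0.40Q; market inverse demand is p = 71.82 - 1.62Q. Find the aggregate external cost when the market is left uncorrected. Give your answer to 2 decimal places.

118.51

Market equilibrium (private): 25.87 + 0.40Q = 71.82 - 1.62Q → Q_m = 22.7475.
Total external cost = MEC × Q_m = 5.21 × 22.7475 = 118.5145.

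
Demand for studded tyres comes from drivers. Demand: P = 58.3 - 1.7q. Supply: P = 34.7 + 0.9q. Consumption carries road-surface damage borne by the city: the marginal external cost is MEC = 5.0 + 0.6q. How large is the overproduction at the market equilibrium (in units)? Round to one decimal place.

Market equilibrium (private): 34.7 + 0.9q = 58.3 - 1.7q → q_m = 9.0769.
Social marginal benefit = demand − MEC = 53.3 - 2.3q.
Set SMB = MC: 53.3 - 2.3q = 34.7 + 0.9q → q* = 5.8125.
Gap = |9.0769 − 5.8125| = 3.2644.

3.3 units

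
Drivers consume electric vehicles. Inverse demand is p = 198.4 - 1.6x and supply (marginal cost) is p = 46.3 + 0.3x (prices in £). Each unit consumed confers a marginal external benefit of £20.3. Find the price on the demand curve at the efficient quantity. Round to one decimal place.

P = £53.2

Social marginal benefit = demand + MEB = 218.7 - 1.6x.
Set SMB = MC: 218.7 - 1.6x = 46.3 + 0.3x → x* = 90.7368.
Consumer price on the demand curve at x*: 198.4 − 1.6×90.7368 = 53.2211.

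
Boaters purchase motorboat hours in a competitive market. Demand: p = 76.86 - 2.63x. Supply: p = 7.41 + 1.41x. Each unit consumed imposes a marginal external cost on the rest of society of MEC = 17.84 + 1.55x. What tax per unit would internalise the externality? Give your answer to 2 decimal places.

tax = 32.15 per unit

Social marginal benefit = demand − MEC = 59.02 - 4.18x.
Set SMB = MC: 59.02 - 4.18x = 7.41 + 1.41x → x* = 9.2326.
The Pigouvian tax equals MEC at x*: 17.84 + 1.55×9.2326 = 32.1505.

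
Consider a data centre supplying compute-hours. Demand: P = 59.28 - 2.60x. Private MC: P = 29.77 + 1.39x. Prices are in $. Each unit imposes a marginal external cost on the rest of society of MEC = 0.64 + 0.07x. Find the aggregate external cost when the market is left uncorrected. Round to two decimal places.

Market equilibrium (private): 29.77 + 1.39x = 59.28 - 2.60x → x_m = 7.3960.
Total external cost = ∫₀^{x_m} (0.64 + 0.07x) dx = 0.64×7.3960 + ½×0.07×7.3960² = 6.6480.

$6.65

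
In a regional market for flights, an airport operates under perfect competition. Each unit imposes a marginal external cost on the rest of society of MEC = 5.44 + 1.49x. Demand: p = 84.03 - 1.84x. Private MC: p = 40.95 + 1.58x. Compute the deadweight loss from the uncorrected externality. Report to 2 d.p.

DWL = 59.68

Market equilibrium (private): 40.95 + 1.58x = 84.03 - 1.84x → x_m = 12.5965.
Social marginal cost = private MC + MEC = 46.39 + 3.07x.
Set SMC = demand: 46.39 + 3.07x = 84.03 - 1.84x → x* = 7.6660.
Height of the DWL triangle at x_m is SMC(x_m) − demand(x_m) = MEC(x_m) = 24.2088.
DWL = ½ × 4.9305 × 24.2088 = 59.6807.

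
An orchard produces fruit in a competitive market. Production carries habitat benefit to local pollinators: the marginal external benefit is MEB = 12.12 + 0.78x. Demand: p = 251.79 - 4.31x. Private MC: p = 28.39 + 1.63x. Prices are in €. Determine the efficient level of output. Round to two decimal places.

Social marginal cost = private MC − MEB = 16.27 + 0.85x.
Set SMC = demand: 16.27 + 0.85x = 251.79 - 4.31x → x* = 45.6434.

x* = 45.64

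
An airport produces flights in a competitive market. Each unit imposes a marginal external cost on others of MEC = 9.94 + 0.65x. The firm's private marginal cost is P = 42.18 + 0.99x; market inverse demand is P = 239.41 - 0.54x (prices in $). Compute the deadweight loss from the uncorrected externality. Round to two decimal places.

DWL = $2015.00

Market equilibrium (private): 42.18 + 0.99x = 239.41 - 0.54x → x_m = 128.9085.
Social marginal cost = private MC + MEC = 52.12 + 1.64x.
Set SMC = demand: 52.12 + 1.64x = 239.41 - 0.54x → x* = 85.9128.
The welfare-loss triangle has base |x_m − x*| and height MEC(x_m) (the vertical gap between SMC and demand is zero at x* and MEC at x_m).
DWL = ½ × 42.9957 × 93.7305 = 2015.0042.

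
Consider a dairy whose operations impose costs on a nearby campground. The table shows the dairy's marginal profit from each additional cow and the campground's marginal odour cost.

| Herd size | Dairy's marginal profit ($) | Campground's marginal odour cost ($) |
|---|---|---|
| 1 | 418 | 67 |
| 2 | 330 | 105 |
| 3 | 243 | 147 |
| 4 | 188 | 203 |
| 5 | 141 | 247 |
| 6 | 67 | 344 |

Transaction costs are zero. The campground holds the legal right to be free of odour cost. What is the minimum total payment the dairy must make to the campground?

$319

Efficient level: marginal profit ≥ marginal odour cost through level 3, so k* = 3.
With the campground holding the right, the dairy must at least compensate total damage at k*: 67 + 105 + 147 = 319.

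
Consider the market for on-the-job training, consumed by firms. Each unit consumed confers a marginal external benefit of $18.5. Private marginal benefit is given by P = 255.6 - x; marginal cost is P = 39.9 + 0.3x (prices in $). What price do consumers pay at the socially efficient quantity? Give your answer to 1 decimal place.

P = $75.4

Social marginal benefit = demand + MEB = 274.1 - x.
Set SMB = MC: 274.1 - x = 39.9 + 0.3x → x* = 180.1538.
Consumer price on the demand curve at x*: 255.6 − 1.0×180.1538 = 75.4462.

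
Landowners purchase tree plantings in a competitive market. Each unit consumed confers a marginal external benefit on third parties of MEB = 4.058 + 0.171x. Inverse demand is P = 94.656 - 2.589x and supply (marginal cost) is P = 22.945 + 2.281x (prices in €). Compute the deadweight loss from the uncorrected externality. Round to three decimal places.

DWL = €4.601

Market equilibrium (private): 22.945 + 2.281x = 94.656 - 2.589x → x_m = 14.7251.
Social marginal benefit = demand + MEB = 98.714 - 2.418x.
Set SMB = MC: 98.714 - 2.418x = 22.945 + 2.281x → x* = 16.1245.
The welfare-loss triangle has base |x_m − x*| and height MEB(x_m) (the vertical gap between SMB and MC is zero at x* and MEB at x_m).
DWL = ½ × 1.3994 × 6.5760 = 4.6012.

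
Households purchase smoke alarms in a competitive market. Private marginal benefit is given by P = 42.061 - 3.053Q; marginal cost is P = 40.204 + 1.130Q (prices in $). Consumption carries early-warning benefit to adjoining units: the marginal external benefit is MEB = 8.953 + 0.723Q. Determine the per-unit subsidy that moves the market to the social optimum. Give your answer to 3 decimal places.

subsidy = $11.212 per unit

Social marginal benefit = demand + MEB = 51.014 - 2.330Q.
Set SMB = MC: 51.014 - 2.330Q = 40.204 + 1.130Q → Q* = 3.1243.
The Pigouvian subsidy equals MEB at Q*: 8.953 + 0.723×3.1243 = 11.2119.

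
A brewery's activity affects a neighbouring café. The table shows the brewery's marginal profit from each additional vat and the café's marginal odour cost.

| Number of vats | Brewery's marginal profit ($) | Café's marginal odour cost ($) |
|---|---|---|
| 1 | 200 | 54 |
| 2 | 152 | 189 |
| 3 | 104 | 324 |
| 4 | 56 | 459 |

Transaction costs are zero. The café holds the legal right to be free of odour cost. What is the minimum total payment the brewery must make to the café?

$54

Efficient level: marginal profit ≥ marginal odour cost through level 1, so k* = 1.
With the café holding the right, the brewery must at least compensate total damage at k*: 54 = 54.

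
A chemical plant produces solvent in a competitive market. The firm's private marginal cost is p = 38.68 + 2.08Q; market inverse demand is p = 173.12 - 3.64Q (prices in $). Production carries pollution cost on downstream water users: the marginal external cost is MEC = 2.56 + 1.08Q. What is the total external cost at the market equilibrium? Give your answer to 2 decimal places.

Market equilibrium (private): 38.68 + 2.08Q = 173.12 - 3.64Q → Q_m = 23.5035.
Total external cost = ∫₀^{Q_m} (2.56 + 1.08Q) dQ = 2.56×23.5035 + ½×1.08×23.5035² = 358.4728.

$358.47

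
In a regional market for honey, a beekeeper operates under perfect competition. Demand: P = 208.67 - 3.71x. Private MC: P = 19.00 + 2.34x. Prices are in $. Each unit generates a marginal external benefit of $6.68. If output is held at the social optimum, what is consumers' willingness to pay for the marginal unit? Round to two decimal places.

Social marginal cost = private MC − MEB = 12.32 + 2.34x.
Set SMC = demand: 12.32 + 2.34x = 208.67 - 3.71x → x* = 32.4545.
Consumer price on the demand curve at x*: 208.67 − 3.71×32.4545 = 88.2638.

P = $88.26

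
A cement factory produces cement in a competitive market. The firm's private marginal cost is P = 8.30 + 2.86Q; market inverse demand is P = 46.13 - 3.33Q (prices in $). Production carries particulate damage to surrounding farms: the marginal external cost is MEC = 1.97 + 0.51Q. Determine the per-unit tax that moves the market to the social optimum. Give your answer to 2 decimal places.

tax = $4.70 per unit

Social marginal cost = private MC + MEC = 10.27 + 3.37Q.
Set SMC = demand: 10.27 + 3.37Q = 46.13 - 3.33Q → Q* = 5.3522.
The Pigouvian tax equals MEC at Q*: 1.97 + 0.51×5.3522 = 4.6996.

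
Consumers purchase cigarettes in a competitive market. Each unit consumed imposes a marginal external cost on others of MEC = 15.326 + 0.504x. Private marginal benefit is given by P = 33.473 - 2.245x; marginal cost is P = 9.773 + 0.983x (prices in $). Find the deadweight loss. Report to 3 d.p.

Market equilibrium (private): 9.773 + 0.983x = 33.473 - 2.245x → x_m = 7.3420.
Social marginal benefit = demand − MEC = 18.147 - 2.749x.
Set SMB = MC: 18.147 - 2.749x = 9.773 + 0.983x → x* = 2.2438.
Between x* and x_m the wedge MC − SMB runs linearly from 0 to MEC(x_m), so the loss is a triangle.
DWL = ½ × 5.0982 × 19.0264 = 48.5002.

DWL = $48.500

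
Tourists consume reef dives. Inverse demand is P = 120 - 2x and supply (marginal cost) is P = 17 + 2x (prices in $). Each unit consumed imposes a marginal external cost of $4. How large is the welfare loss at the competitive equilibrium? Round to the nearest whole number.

DWL = $2

Market equilibrium (private): 17 + 2x = 120 - 2x → x_m = 25.7500.
Social marginal benefit = demand − MEC = 116 - 2x.
Set SMB = MC: 116 - 2x = 17 + 2x → x* = 24.7500.
The loss is the area between SMB and MC from x* to x_m; with linear curves that's a triangle of height MEC(x_m).
DWL = ½ × 1.0000 × 4.0000 = 2.0000.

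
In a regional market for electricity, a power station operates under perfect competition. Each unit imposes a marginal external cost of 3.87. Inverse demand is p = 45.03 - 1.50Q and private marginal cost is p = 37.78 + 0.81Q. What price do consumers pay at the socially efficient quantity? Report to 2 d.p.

Social marginal cost = private MC + MEC = 41.65 + 0.81Q.
Set SMC = demand: 41.65 + 0.81Q = 45.03 - 1.50Q → Q* = 1.4632.
Consumer price on the demand curve at Q*: 45.03 − 1.50×1.4632 = 42.8352.

P = 42.84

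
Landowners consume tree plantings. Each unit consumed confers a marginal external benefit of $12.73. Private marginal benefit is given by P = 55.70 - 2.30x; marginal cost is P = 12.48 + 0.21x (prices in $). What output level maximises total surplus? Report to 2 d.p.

x* = 22.29

Social marginal benefit = demand + MEB = 68.43 - 2.30x.
Set SMB = MC: 68.43 - 2.30x = 12.48 + 0.21x → x* = 22.2908.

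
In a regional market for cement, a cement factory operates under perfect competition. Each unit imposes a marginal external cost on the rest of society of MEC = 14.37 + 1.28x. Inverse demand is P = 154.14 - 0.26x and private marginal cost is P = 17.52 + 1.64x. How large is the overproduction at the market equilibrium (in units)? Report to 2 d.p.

33.46 units

Market equilibrium (private): 17.52 + 1.64x = 154.14 - 0.26x → x_m = 71.9053.
Social marginal cost = private MC + MEC = 31.89 + 2.92x.
Set SMC = demand: 31.89 + 2.92x = 154.14 - 0.26x → x* = 38.4434.
Gap = |71.9053 − 38.4434| = 33.4619.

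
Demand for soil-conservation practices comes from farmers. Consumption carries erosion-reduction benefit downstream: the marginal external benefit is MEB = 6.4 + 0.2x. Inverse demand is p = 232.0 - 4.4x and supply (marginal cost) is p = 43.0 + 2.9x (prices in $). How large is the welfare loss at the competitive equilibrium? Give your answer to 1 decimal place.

Market equilibrium (private): 43.0 + 2.9x = 232.0 - 4.4x → x_m = 25.8904.
Social marginal benefit = demand + MEB = 238.4 - 4.2x.
Set SMB = MC: 238.4 - 4.2x = 43.0 + 2.9x → x* = 27.5211.
Height of the DWL triangle at x_m is SMB(x_m) − MC(x_m) = MEB(x_m) = 11.5781.
DWL = ½ × 1.6307 × 11.5781 = 9.4402.

DWL = $9.4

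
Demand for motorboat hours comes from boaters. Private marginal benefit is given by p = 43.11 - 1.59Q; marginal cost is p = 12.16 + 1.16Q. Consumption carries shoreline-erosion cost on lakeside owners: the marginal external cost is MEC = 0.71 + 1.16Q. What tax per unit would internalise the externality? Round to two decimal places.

Social marginal benefit = demand − MEC = 42.40 - 2.75Q.
Set SMB = MC: 42.40 - 2.75Q = 12.16 + 1.16Q → Q* = 7.7340.
The Pigouvian tax equals MEC at Q*: 0.71 + 1.16×7.7340 = 9.6814.

tax = 9.68 per unit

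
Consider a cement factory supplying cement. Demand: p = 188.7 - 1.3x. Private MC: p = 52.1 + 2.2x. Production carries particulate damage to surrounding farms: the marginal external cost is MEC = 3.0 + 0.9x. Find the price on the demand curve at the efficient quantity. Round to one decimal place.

Social marginal cost = private MC + MEC = 55.1 + 3.1x.
Set SMC = demand: 55.1 + 3.1x = 188.7 - 1.3x → x* = 30.3636.
Consumer price on the demand curve at x*: 188.7 − 1.3×30.3636 = 149.2273.

P = 149.2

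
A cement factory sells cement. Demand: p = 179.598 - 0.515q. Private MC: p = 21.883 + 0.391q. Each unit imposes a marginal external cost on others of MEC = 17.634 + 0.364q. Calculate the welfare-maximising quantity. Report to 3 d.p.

q* = 110.300

Social marginal cost = private MC + MEC = 39.517 + 0.755q.
Set SMC = demand: 39.517 + 0.755q = 179.598 - 0.515q → q* = 110.3000.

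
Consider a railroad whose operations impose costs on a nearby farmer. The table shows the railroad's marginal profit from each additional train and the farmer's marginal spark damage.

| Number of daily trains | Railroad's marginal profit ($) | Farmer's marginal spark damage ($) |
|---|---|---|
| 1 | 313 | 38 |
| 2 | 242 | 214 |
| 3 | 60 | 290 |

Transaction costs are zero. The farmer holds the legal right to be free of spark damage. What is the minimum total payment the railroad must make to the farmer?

$252

Efficient level: marginal profit ≥ marginal spark damage through level 2, so k* = 2.
With the farmer holding the right, the railroad must at least compensate total damage at k*: 38 + 214 = 252.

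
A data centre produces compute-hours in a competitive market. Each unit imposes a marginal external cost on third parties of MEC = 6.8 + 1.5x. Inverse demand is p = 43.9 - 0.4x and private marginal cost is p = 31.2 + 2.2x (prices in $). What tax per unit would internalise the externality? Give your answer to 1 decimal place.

tax = $9.0 per unit

Social marginal cost = private MC + MEC = 38.0 + 3.7x.
Set SMC = demand: 38.0 + 3.7x = 43.9 - 0.4x → x* = 1.4390.
The Pigouvian tax equals MEC at x*: 6.8 + 1.5×1.4390 = 8.9585.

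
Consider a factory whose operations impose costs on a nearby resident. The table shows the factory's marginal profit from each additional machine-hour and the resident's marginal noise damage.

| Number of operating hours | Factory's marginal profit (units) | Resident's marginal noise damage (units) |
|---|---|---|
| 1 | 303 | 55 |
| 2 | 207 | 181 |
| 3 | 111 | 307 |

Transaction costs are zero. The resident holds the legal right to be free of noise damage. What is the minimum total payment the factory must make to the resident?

236

Efficient level: marginal profit ≥ marginal noise damage through level 2, so k* = 2.
With the resident holding the right, the factory must at least compensate total damage at k*: 55 + 181 = 236.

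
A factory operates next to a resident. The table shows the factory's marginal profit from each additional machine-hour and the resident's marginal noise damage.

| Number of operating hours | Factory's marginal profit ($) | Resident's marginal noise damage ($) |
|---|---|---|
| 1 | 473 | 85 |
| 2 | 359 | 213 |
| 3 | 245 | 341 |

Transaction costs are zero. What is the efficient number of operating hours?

Bargaining reaches the level where marginal profit last exceeds marginal noise damage.
That holds through level 2 (359 ≥ 213) but not at 3 (245 < 341).

2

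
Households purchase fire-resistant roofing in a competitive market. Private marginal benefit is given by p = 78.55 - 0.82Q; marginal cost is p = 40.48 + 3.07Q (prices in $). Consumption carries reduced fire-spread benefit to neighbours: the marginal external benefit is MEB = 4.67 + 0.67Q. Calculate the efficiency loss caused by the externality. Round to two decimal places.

DWL = $19.57

Market equilibrium (private): 40.48 + 3.07Q = 78.55 - 0.82Q → Q_m = 9.7866.
Social marginal benefit = demand + MEB = 83.22 - 0.15Q.
Set SMB = MC: 83.22 - 0.15Q = 40.48 + 3.07Q → Q* = 13.2733.
Height of the DWL triangle at Q_m is SMB(Q_m) − MC(Q_m) = MEB(Q_m) = 11.2270.
DWL = ½ × 3.4867 × 11.2270 = 19.5726.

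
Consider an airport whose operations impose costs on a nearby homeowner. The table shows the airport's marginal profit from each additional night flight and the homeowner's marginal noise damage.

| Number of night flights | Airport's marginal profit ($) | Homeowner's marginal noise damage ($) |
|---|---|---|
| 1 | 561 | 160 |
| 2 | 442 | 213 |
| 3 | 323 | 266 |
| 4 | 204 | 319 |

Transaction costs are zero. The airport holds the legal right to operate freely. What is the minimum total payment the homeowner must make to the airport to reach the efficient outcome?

$204

Left alone the airport would choose level 4 (marginal profit stays positive).
Efficient level: k* = 3 (marginal profit ≥ marginal noise damage through 3).
The homeowner must at least cover the airport's forgone profit from cutting 4→3: 204 = 204.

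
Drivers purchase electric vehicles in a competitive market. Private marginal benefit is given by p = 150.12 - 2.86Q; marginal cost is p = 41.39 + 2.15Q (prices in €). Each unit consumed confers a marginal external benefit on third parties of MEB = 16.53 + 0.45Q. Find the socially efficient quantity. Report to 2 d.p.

Q* = 27.47

Social marginal benefit = demand + MEB = 166.65 - 2.41Q.
Set SMB = MC: 166.65 - 2.41Q = 41.39 + 2.15Q → Q* = 27.4693.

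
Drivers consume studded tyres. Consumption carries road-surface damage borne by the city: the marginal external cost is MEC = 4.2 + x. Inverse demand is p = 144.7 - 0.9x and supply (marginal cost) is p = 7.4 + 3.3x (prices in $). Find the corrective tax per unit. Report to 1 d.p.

Social marginal benefit = demand − MEC = 140.5 - 1.9x.
Set SMB = MC: 140.5 - 1.9x = 7.4 + 3.3x → x* = 25.5962.
The Pigouvian tax equals MEC at x*: 4.2 + 1.0×25.5962 = 29.7962.

tax = $29.8 per unit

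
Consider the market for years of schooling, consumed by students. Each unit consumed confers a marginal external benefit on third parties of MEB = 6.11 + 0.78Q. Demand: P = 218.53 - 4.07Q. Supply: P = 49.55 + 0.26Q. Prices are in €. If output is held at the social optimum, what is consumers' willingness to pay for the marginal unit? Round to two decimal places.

P = €17.79

Social marginal benefit = demand + MEB = 224.64 - 3.29Q.
Set SMB = MC: 224.64 - 3.29Q = 49.55 + 0.26Q → Q* = 49.3211.
Consumer price on the demand curve at Q*: 218.53 − 4.07×49.3211 = 17.7931.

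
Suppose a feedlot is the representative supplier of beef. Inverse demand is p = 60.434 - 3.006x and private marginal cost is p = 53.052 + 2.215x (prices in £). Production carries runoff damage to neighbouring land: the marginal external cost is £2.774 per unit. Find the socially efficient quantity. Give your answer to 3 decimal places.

Social marginal cost = private MC + MEC = 55.826 + 2.215x.
Set SMC = demand: 55.826 + 2.215x = 60.434 - 3.006x → x* = 0.8826.

x* = 0.883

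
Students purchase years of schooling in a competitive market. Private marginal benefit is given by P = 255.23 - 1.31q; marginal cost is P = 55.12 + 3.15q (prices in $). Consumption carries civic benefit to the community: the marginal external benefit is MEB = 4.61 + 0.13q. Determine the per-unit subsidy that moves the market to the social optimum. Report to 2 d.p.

Social marginal benefit = demand + MEB = 259.84 - 1.18q.
Set SMB = MC: 259.84 - 1.18q = 55.12 + 3.15q → q* = 47.2794.
The Pigouvian subsidy equals MEB at q*: 4.61 + 0.13×47.2794 = 10.7563.

subsidy = $10.76 per unit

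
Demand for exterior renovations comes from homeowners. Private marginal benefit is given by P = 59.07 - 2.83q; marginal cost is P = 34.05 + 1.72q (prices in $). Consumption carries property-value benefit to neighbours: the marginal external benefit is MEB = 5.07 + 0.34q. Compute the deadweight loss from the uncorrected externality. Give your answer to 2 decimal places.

Market equilibrium (private): 34.05 + 1.72q = 59.07 - 2.83q → q_m = 5.4989.
Social marginal benefit = demand + MEB = 64.14 - 2.49q.
Set SMB = MC: 64.14 - 2.49q = 34.05 + 1.72q → q* = 7.1473.
The loss is the area between SMB and MC from q* to q_m; with linear curves that's a triangle of height MEB(q_m).
DWL = ½ × 1.6484 × 6.9396 = 5.7196.

DWL = $5.72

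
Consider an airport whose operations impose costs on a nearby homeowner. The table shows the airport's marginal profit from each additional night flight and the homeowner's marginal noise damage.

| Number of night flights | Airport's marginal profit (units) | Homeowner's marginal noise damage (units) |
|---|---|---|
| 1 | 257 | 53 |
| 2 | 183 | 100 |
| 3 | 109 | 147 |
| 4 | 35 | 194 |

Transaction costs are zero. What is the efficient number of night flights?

2

Bargaining reaches the level where marginal profit last exceeds marginal noise damage.
That holds through level 2 (183 ≥ 100) but not at 3 (109 < 147).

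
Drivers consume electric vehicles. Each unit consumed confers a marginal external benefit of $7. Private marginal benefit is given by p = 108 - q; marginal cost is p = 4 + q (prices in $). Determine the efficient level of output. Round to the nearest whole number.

Social marginal benefit = demand + MEB = 115 - q.
Set SMB = MC: 115 - q = 4 + q → q* = 55.5000.

q* = 56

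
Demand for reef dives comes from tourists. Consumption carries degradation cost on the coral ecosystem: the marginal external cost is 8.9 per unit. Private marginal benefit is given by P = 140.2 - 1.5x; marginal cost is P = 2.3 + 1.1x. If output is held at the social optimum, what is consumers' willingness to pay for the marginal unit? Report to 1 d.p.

Social marginal benefit = demand − MEC = 131.3 - 1.5x.
Set SMB = MC: 131.3 - 1.5x = 2.3 + 1.1x → x* = 49.6154.
Consumer price on the demand curve at x*: 140.2 − 1.5×49.6154 = 65.7769.

P = 65.8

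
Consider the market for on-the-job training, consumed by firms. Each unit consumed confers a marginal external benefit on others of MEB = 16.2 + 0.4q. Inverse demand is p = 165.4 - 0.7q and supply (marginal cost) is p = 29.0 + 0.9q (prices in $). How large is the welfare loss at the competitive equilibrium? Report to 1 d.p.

DWL = $1054.2

Market equilibrium (private): 29.0 + 0.9q = 165.4 - 0.7q → q_m = 85.2500.
Social marginal benefit = demand + MEB = 181.6 - 0.3q.
Set SMB = MC: 181.6 - 0.3q = 29.0 + 0.9q → q* = 127.1667.
The loss is the area between SMB and MC from q* to q_m; with linear curves that's a triangle of height MEB(q_m).
DWL = ½ × 41.9167 × 50.3000 = 1054.2050.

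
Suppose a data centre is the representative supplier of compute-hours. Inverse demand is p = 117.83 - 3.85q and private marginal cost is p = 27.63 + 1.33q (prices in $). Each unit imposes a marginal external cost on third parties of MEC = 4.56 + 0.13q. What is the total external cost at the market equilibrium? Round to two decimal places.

$99.11

Market equilibrium (private): 27.63 + 1.33q = 117.83 - 3.85q → q_m = 17.4131.
Total external cost = ∫₀^{q_m} (4.56 + 0.13q) dq = 4.56×17.4131 + ½×0.13×17.4131² = 99.1128.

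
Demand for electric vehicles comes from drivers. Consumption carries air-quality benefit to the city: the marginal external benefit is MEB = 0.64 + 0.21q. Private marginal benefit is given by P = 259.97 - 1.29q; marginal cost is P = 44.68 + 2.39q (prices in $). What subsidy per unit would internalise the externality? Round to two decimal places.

Social marginal benefit = demand + MEB = 260.61 - 1.08q.
Set SMB = MC: 260.61 - 1.08q = 44.68 + 2.39q → q* = 62.2277.
The Pigouvian subsidy equals MEB at q*: 0.64 + 0.21×62.2277 = 13.7078.

subsidy = $13.71 per unit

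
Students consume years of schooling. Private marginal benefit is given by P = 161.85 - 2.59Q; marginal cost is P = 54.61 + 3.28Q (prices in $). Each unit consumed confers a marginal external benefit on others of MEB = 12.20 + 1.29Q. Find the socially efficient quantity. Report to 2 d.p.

Q* = 26.08

Social marginal benefit = demand + MEB = 174.05 - 1.30Q.
Set SMB = MC: 174.05 - 1.30Q = 54.61 + 3.28Q → Q* = 26.0786.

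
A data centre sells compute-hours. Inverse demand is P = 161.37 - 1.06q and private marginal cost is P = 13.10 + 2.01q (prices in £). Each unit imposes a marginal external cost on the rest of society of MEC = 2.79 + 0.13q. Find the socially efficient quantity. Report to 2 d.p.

q* = 45.46

Social marginal cost = private MC + MEC = 15.89 + 2.14q.
Set SMC = demand: 15.89 + 2.14q = 161.37 - 1.06q → q* = 45.4625.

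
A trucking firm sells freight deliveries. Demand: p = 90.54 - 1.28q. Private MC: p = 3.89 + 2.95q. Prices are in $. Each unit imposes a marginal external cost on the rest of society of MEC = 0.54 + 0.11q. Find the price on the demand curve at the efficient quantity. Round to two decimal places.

Social marginal cost = private MC + MEC = 4.43 + 3.06q.
Set SMC = demand: 4.43 + 3.06q = 90.54 - 1.28q → q* = 19.8410.
Consumer price on the demand curve at q*: 90.54 − 1.28×19.8410 = 65.1435.

P = $65.14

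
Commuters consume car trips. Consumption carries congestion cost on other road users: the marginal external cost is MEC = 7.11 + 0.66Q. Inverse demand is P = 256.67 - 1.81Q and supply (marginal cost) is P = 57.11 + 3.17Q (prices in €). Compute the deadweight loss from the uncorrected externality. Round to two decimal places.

Market equilibrium (private): 57.11 + 3.17Q = 256.67 - 1.81Q → Q_m = 40.0723.
Social marginal benefit = demand − MEC = 249.56 - 2.47Q.
Set SMB = MC: 249.56 - 2.47Q = 57.11 + 3.17Q → Q* = 34.1223.
The welfare-loss triangle has base |Q_m − Q*| and height MEC(Q_m) (the vertical gap between SMB and MC is zero at Q* and MEC at Q_m).
DWL = ½ × 5.9500 × 33.5577 = 99.8342.

DWL = €99.83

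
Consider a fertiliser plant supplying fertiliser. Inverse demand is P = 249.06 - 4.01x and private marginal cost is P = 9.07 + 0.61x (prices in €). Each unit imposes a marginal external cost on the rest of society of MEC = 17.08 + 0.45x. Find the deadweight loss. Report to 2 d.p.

Market equilibrium (private): 9.07 + 0.61x = 249.06 - 4.01x → x_m = 51.9459.
Social marginal cost = private MC + MEC = 26.15 + 1.06x.
Set SMC = demand: 26.15 + 1.06x = 249.06 - 4.01x → x* = 43.9665.
The welfare-loss triangle has base |x_m − x*| and height MEC(x_m) (the vertical gap between SMC and demand is zero at x* and MEC at x_m).
DWL = ½ × 7.9794 × 40.4556 = 161.4057.

DWL = €161.41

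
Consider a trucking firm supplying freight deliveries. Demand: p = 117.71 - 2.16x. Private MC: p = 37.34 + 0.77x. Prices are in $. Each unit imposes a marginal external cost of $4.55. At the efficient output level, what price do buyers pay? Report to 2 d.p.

P = $61.82

Social marginal cost = private MC + MEC = 41.89 + 0.77x.
Set SMC = demand: 41.89 + 0.77x = 117.71 - 2.16x → x* = 25.8771.
Consumer price on the demand curve at x*: 117.71 − 2.16×25.8771 = 61.8155.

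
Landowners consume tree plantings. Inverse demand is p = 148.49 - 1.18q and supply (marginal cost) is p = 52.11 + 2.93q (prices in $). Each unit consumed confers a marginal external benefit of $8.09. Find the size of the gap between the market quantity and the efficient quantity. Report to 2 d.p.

1.97 units

Market equilibrium (private): 52.11 + 2.93q = 148.49 - 1.18q → q_m = 23.4501.
Social marginal benefit = demand + MEB = 156.58 - 1.18q.
Set SMB = MC: 156.58 - 1.18q = 52.11 + 2.93q → q* = 25.4185.
Gap = |23.4501 − 25.4185| = 1.9684.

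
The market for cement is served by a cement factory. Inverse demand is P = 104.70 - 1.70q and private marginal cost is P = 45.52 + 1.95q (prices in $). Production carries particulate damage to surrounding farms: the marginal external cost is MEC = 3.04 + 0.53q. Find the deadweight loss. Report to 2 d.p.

DWL = $16.19

Market equilibrium (private): 45.52 + 1.95q = 104.70 - 1.70q → q_m = 16.2137.
Social marginal cost = private MC + MEC = 48.56 + 2.48q.
Set SMC = demand: 48.56 + 2.48q = 104.70 - 1.70q → q* = 13.4306.
The welfare-loss triangle has base |q_m − q*| and height MEC(q_m) (the vertical gap between SMC and demand is zero at q* and MEC at q_m).
DWL = ½ × 2.7831 × 11.6333 = 16.1883.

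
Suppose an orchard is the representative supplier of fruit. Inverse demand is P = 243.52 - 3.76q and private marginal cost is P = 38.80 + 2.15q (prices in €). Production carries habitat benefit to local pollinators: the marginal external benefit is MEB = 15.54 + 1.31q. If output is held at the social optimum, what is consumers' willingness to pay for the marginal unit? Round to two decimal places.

P = €63.48

Social marginal cost = private MC − MEB = 23.26 + 0.84q.
Set SMC = demand: 23.26 + 0.84q = 243.52 - 3.76q → q* = 47.8826.
Consumer price on the demand curve at q*: 243.52 − 3.76×47.8826 = 63.4814.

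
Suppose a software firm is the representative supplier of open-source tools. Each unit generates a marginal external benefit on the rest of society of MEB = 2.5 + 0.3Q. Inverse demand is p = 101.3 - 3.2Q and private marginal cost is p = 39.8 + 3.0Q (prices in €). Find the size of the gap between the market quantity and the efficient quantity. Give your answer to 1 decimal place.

0.9 units

Market equilibrium (private): 39.8 + 3.0Q = 101.3 - 3.2Q → Q_m = 9.9194.
Social marginal cost = private MC − MEB = 37.3 + 2.7Q.
Set SMC = demand: 37.3 + 2.7Q = 101.3 - 3.2Q → Q* = 10.8475.
Gap = |9.9194 − 10.8475| = 0.9281.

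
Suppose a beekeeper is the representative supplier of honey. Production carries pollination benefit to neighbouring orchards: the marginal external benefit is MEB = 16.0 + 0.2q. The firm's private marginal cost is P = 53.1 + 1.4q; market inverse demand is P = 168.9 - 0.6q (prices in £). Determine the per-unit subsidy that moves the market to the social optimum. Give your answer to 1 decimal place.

subsidy = £30.6 per unit

Social marginal cost = private MC − MEB = 37.1 + 1.2q.
Set SMC = demand: 37.1 + 1.2q = 168.9 - 0.6q → q* = 73.2222.
The Pigouvian subsidy equals MEB at q*: 16.0 + 0.2×73.2222 = 30.6444.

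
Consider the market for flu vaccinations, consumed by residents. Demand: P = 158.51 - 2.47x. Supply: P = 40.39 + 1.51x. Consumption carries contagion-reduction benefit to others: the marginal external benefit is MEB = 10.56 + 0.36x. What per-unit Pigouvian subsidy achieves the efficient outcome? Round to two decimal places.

subsidy = 23.36 per unit

Social marginal benefit = demand + MEB = 169.07 - 2.11x.
Set SMB = MC: 169.07 - 2.11x = 40.39 + 1.51x → x* = 35.5470.
The Pigouvian subsidy equals MEB at x*: 10.56 + 0.36×35.5470 = 23.3569.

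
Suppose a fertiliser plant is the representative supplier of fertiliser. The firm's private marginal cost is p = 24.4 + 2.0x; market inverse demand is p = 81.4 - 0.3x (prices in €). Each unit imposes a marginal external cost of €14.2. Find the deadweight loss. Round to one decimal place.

DWL = €43.8

Market equilibrium (private): 24.4 + 2.0x = 81.4 - 0.3x → x_m = 24.7826.
Social marginal cost = private MC + MEC = 38.6 + 2.0x.
Set SMC = demand: 38.6 + 2.0x = 81.4 - 0.3x → x* = 18.6087.
The welfare-loss triangle has base |x_m − x*| and height MEC(x_m) (the vertical gap between SMC and demand is zero at x* and MEC at x_m).
DWL = ½ × 6.1739 × 14.2000 = 43.8347.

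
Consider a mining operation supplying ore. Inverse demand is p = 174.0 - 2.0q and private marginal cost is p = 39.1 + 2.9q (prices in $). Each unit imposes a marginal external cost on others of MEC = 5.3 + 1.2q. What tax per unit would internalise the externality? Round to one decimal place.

Social marginal cost = private MC + MEC = 44.4 + 4.1q.
Set SMC = demand: 44.4 + 4.1q = 174.0 - 2.0q → q* = 21.2459.
The Pigouvian tax equals MEC at q*: 5.3 + 1.2×21.2459 = 30.7951.

tax = $30.8 per unit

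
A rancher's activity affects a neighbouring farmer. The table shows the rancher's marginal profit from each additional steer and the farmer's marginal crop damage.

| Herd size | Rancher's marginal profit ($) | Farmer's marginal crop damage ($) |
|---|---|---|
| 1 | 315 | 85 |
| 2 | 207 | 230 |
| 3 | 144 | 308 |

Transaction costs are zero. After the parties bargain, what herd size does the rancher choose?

Bargaining reaches the level where marginal profit last exceeds marginal crop damage.
That holds through level 1 (315 ≥ 85) but not at 2 (207 < 230).

1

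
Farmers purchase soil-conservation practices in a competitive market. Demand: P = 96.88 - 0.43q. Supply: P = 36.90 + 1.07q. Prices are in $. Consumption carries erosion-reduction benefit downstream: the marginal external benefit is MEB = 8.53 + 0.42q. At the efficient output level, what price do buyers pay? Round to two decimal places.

Social marginal benefit = demand + MEB = 105.41 - 0.01q.
Set SMB = MC: 105.41 - 0.01q = 36.90 + 1.07q → q* = 63.4352.
Consumer price on the demand curve at q*: 96.88 − 0.43×63.4352 = 69.6029.

P = $69.60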